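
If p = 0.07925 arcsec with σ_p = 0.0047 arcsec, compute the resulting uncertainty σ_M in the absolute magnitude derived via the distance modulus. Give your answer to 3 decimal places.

M = m − 5 log₁₀ d + 5 = m + 5 log₁₀ p + 5, so ∂M/∂p = 5/(p ln 10).
σ_M = (5/ln 10) · (σ_p/p) = 2.1715 × 0.0047/0.07925 = 2.1715 × 0.059306 = 0.12878.

σ_M = 0.129 mag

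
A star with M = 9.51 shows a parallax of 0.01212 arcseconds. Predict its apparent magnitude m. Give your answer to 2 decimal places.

m = 14.09

d = 1/p = 1/0.01212″ = 82.508 pc.
m − M = 5 log₁₀ d − 5 = 5 log₁₀(82.508) − 5 = 9.5825 − 5 = 4.5825.
m = M + (m − M) = 9.51 + 4.5825 = 14.09.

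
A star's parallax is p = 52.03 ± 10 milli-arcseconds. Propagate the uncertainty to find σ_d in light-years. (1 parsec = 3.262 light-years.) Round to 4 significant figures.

12.05 ly

d = 1/p, so σ_d = σ_p / p².
σ_d = 0.0100 / (0.05203)² = 0.0100 / 0.0027071 = 3.694 pc = 3.694 × 3.262 ly = 12.05 ly.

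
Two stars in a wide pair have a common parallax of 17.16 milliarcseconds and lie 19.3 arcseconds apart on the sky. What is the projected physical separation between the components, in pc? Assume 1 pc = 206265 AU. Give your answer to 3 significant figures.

0.00545 pc

d = 1/p = 1/0.01716″ = 58.275 pc.
At distance d (pc), an angle of θ arcsec spans θ·d AU: s = 19.3 × 58.275 = 1124.7 AU.
= 1124.7 / 206265 = 0.0054527 pc.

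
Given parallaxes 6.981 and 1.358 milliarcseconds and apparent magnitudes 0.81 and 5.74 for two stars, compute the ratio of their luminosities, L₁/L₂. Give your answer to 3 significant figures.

L₁/L₂ = 3.55

d₁ = 1/p₁ = 1/0.006981″ = 143.25 pc; d₂ = 1/p₂ = 1/0.001358″ = 736.38 pc.
M₁ = m₁ − 5 log₁₀ d₁ + 5 = 0.81 − 10.7805 + 5 = -4.9705.
M₂ = 5.74 − 14.3355 + 5 = -3.5955.
L₁/L₂ = 10^(0.4(M₂ − M₁)) = 10^(0.4 × 1.3750) = 10^0.55000 = 3.5481.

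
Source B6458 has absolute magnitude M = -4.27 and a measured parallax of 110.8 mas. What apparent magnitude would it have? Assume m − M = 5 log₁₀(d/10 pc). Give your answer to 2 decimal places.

d = 1/p = 1/0.1108″ = 9.0253 pc.
m − M = 5 log₁₀ d − 5 = 5 log₁₀(9.0253) − 5 = 4.7773 − 5 = -0.2227.
m = M + (m − M) = -4.27 + (-0.2227) = -4.49.

m = -4.49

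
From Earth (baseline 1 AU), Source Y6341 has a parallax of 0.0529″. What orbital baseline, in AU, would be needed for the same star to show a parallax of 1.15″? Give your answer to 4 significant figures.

21.74 AU

Parallax scales linearly with baseline: p ∝ B, so B = p_target / p_Earth × 1 AU.
B = 1.15 / 0.0529 = 21.739 AU.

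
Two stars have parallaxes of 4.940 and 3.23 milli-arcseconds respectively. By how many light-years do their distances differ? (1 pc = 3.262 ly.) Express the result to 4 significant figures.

d_A = 1/0.004940″ = 202.43 pc; d_B = 1/0.003230″ = 309.6 pc.
|d_B − d_A| = |309.6 − 202.43| = 107.17 pc = 107.17 × 3.262 ly = 349.59 ly.

349.6 ly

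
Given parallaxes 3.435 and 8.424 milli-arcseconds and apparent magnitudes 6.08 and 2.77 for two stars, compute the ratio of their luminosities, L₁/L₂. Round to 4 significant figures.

d₁ = 1/p₁ = 1/0.003435″ = 291.12 pc; d₂ = 1/p₂ = 1/0.008424″ = 118.71 pc.
M₁ = m₁ − 5 log₁₀ d₁ + 5 = 6.08 − 12.3204 + 5 = -1.2404.
M₂ = 2.77 − 10.3724 + 5 = -2.6024.
L₁/L₂ = 10^(0.4(M₂ − M₁)) = 10^(0.4 × (-1.3620)) = 10^(-0.54480) = 0.28523.

L₁/L₂ = 0.2852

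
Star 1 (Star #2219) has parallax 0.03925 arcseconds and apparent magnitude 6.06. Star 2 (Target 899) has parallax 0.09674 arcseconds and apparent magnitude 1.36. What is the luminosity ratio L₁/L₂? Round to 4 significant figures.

L₁/L₂ = 0.08008

d₁ = 1/p₁ = 1/0.03925″ = 25.478 pc; d₂ = 1/p₂ = 1/0.09674″ = 10.337 pc.
M₁ = m₁ − 5 log₁₀ d₁ + 5 = 6.06 − 7.0308 + 5 = 4.0292.
M₂ = 1.36 − 5.0720 + 5 = 1.2880.
L₁/L₂ = 10^(0.4(M₂ − M₁)) = 10^(0.4 × (-2.7412)) = 10^(-1.09648) = 0.080079.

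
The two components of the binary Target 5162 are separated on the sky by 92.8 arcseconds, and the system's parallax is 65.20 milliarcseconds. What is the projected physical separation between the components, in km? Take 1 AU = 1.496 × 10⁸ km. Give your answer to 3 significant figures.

d = 1/p = 1/0.06520″ = 15.337 pc.
At distance d (pc), an angle of θ arcsec spans θ·d AU: s = 92.8 × 15.337 = 1423.3 AU.
= 1423.3 × 1.496 × 10⁸ km = 2.1293 × 10^11 km.

2.13 × 10^11 km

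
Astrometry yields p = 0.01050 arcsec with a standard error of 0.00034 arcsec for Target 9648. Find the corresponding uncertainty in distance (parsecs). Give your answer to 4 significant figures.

d = 1/p, so σ_d = σ_p / p².
σ_d = 0.000340 / (0.01050)² = 0.000340 / 0.00011025 = 3.0839 pc.

3.084 pc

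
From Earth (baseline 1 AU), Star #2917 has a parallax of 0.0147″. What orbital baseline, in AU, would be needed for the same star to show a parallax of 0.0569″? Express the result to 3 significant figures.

3.87 AU

Parallax scales linearly with baseline: p ∝ B, so B = p_target / p_Earth × 1 AU.
B = 0.0569 / 0.0147 = 3.8707 AU.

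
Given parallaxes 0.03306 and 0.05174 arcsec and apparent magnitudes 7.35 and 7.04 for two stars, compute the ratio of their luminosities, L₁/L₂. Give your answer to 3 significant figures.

L₁/L₂ = 1.84

d₁ = 1/p₁ = 1/0.03306″ = 30.248 pc; d₂ = 1/p₂ = 1/0.05174″ = 19.327 pc.
M₁ = m₁ − 5 log₁₀ d₁ + 5 = 7.35 − 7.4035 + 5 = 4.9465.
M₂ = 7.04 − 6.4308 + 5 = 5.6092.
L₁/L₂ = 10^(0.4(M₂ − M₁)) = 10^(0.4 × 0.6627) = 10^0.26508 = 1.8411.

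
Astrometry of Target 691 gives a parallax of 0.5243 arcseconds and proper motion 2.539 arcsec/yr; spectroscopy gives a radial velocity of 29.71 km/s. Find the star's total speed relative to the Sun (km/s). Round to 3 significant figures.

d = 1/p = 1/0.5243″ = 1.9073 pc.
v_t = 4.740 μ d = 4.740 × 2.539 × 1.9073 = 22.954 km/s.
v = √(v_r² + v_t²) = √(29.71² + 22.954²) = √1409.57 = 37.544 km/s.

37.5 km/s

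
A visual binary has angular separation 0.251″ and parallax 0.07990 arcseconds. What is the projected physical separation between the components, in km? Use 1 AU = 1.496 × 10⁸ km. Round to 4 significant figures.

d = 1/p = 1/0.07990″ = 12.516 pc.
At distance d (pc), an angle of θ arcsec spans θ·d AU: s = 0.251 × 12.516 = 3.1415 AU.
= 3.1415 × 1.496 × 10⁸ km = 4.6997 × 10^8 km.

4.700 × 10^8 km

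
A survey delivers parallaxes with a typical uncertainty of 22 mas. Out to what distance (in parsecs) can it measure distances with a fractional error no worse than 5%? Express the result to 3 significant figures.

2.27 pc

σ_d/d = σ_p/p, so the condition is σ_p/p ≤ 0.05, i.e. p ≥ σ_p/0.05.
p_min = 22/0.05 = 440 mas = 0.44 arcsec.
d_max = 1/p_min = 1/0.44 = 2.2727 pc.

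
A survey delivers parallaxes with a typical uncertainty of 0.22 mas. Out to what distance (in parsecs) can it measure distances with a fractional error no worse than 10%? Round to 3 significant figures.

455 pc

σ_d/d = σ_p/p, so the condition is σ_p/p ≤ 0.10, i.e. p ≥ σ_p/0.10.
p_min = 0.22/0.10 = 2.2 mas = 0.0022 arcsec.
d_max = 1/p_min = 1/0.0022 = 454.55 pc.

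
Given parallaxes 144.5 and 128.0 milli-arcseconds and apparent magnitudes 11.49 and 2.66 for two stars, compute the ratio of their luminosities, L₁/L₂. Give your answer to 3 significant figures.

L₁/L₂ = 0.000231

d₁ = 1/p₁ = 1/0.1445″ = 6.9204 pc; d₂ = 1/p₂ = 1/0.1280″ = 7.8125 pc.
M₁ = m₁ − 5 log₁₀ d₁ + 5 = 11.49 − 4.2007 + 5 = 12.2893.
M₂ = 2.66 − 4.4640 + 5 = 3.1960.
L₁/L₂ = 10^(0.4(M₂ − M₁)) = 10^(0.4 × (-9.0933)) = 10^(-3.63732) = 0.0002305.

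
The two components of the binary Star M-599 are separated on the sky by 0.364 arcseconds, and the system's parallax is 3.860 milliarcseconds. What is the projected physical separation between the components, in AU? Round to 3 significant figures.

94.3 AU

d = 1/p = 1/0.003860″ = 259.07 pc.
At distance d (pc), an angle of θ arcsec spans θ·d AU: s = 0.364 × 259.07 = 94.301 AU.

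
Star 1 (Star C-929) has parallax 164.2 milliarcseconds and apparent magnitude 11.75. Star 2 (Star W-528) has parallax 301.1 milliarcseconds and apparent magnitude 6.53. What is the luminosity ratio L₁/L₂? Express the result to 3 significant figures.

d₁ = 1/p₁ = 1/0.1642″ = 6.0901 pc; d₂ = 1/p₂ = 1/0.3011″ = 3.3212 pc.
M₁ = m₁ − 5 log₁₀ d₁ + 5 = 11.75 − 3.9231 + 5 = 12.8269.
M₂ = 6.53 − 2.6065 + 5 = 8.9235.
L₁/L₂ = 10^(0.4(M₂ − M₁)) = 10^(0.4 × (-3.9034)) = 10^(-1.56136) = 0.027456.

L₁/L₂ = 0.0275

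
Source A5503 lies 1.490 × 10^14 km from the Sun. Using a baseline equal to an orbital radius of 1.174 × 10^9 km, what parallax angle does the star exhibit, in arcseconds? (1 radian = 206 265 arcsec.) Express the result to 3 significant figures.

θ ≈ B/d = (1.174 × 10^9) / (1.490 × 10^14) = 7.8792 × 10^-6 rad.
In arcseconds: 7.8792 × 10^-6 × 206265 = 1.6252″.

1.63 arcsec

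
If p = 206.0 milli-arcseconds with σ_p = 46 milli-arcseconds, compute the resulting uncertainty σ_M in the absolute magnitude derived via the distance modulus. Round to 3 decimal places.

σ_M = 0.485 mag

M = m − 5 log₁₀ d + 5 = m + 5 log₁₀ p + 5, so ∂M/∂p = 5/(p ln 10).
σ_M = (5/ln 10) · (σ_p/p) = 2.1715 × 46/206.0 = 2.1715 × 0.2233 = 0.4849.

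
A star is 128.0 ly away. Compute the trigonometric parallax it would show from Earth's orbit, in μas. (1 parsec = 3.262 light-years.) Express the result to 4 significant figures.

25480 μas

d = 128.0 ly ÷ 3.262 = 39.24 pc.
p = 1/d = 1/39.24 = 0.025484 arcsec.
= 0.025484 × 10⁶ = 25484 μas.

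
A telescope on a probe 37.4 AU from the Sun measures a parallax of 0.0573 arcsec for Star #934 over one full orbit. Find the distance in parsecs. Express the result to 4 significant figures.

With baseline B (in AU) and parallax p (in arcsec), d = B/p parsecs.
d = 37.4 / 0.0573 = 652.71 pc.

652.7 pc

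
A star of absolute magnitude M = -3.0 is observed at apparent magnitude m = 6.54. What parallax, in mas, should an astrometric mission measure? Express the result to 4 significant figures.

1.236 mas

m − M = 6.54 − (-3.0) = 9.54.
d = 10^((m−M)/5 + 1) = 10^2.908 = 809.1 pc.
p = 1/d = 1/809.1 = 0.0012359 arcsec = 1.2359 mas.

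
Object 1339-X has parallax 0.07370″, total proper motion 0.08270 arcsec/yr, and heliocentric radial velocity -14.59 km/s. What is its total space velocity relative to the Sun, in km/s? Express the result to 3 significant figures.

d = 1/p = 1/0.07370″ = 13.569 pc.
v_t = 4.740 μ d = 4.740 × 0.08270 × 13.569 = 5.319 km/s.
v = √(v_r² + v_t²) = √((-14.59)² + 5.319²) = √241.16 = 15.529 km/s.

15.5 km/s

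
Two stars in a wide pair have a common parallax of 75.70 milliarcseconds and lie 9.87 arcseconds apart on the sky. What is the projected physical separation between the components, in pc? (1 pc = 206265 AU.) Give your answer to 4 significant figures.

d = 1/p = 1/0.07570″ = 13.21 pc.
At distance d (pc), an angle of θ arcsec spans θ·d AU: s = 9.87 × 13.21 = 130.38 AU.
= 130.38 / 206265 = 0.00063210 pc.

0.0006321 pc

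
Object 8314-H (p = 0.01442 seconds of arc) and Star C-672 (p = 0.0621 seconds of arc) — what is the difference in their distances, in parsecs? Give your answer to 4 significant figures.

53.25 pc

d_A = 1/0.01442″ = 69.348 pc; d_B = 1/0.06210″ = 16.103 pc.
|d_B − d_A| = |16.103 − 69.348| = 53.245 pc.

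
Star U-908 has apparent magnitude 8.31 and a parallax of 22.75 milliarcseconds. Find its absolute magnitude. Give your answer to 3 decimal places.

d = 1/p = 1/0.02275″ = 43.956 pc.
m − M = 5 log₁₀(43.956) − 5 = 8.2151 − 5 = 3.2151.
M = m − (m − M) = 8.31 − 3.2151 = 5.095.

M = 5.095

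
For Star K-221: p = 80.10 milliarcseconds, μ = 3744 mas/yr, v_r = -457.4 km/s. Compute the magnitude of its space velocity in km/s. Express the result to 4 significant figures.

508.2 km/s

d = 1/p = 1/0.08010″ = 12.484 pc.
μ = 3744 mas/yr = 3.744 ″/yr.
v_t = 4.740 μ d = 4.740 × 3.744 × 12.484 = 221.55 km/s.
v = √(v_r² + v_t²) = √((-457.4)² + 221.55²) = √258299 = 508.23 km/s.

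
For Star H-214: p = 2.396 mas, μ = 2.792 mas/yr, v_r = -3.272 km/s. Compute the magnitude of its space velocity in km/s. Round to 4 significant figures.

d = 1/p = 1/0.002396″ = 417.36 pc.
μ = 2.792 mas/yr = 0.002792 ″/yr.
v_t = 4.740 μ d = 4.740 × 0.002792 × 417.36 = 5.5234 km/s.
v = √(v_r² + v_t²) = √((-3.272)² + 5.5234²) = √41.2139 = 6.4198 km/s.

6.420 km/s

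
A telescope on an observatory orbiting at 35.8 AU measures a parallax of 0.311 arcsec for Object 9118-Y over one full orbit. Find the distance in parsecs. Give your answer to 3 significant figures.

With baseline B (in AU) and parallax p (in arcsec), d = B/p parsecs.
d = 35.8 / 0.311 = 115.11 pc.

115 pc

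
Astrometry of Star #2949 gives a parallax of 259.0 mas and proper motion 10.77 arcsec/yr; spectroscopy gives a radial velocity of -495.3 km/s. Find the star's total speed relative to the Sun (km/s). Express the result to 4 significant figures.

d = 1/p = 1/0.2590″ = 3.861 pc.
v_t = 4.740 μ d = 4.740 × 10.77 × 3.861 = 197.1 km/s.
v = √(v_r² + v_t²) = √((-495.3)² + 197.1²) = √284171 = 533.08 km/s.

533.1 km/s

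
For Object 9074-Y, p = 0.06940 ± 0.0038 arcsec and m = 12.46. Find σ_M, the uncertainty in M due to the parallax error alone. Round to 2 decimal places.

σ_M = 0.12 mag

M = m − 5 log₁₀ d + 5 = m + 5 log₁₀ p + 5, so ∂M/∂p = 5/(p ln 10).
σ_M = (5/ln 10) · (σ_p/p) = 2.1715 × 0.0038/0.06940 = 2.1715 × 0.054755 = 0.1189.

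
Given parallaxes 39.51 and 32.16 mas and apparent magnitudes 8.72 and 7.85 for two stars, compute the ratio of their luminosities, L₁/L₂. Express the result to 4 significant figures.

d₁ = 1/p₁ = 1/0.03951″ = 25.31 pc; d₂ = 1/p₂ = 1/0.03216″ = 31.095 pc.
M₁ = m₁ − 5 log₁₀ d₁ + 5 = 8.72 − 7.0165 + 5 = 6.7035.
M₂ = 7.85 − 7.4635 + 5 = 5.3865.
L₁/L₂ = 10^(0.4(M₂ − M₁)) = 10^(0.4 × (-1.3170)) = 10^(-0.52680) = 0.2973.

L₁/L₂ = 0.2973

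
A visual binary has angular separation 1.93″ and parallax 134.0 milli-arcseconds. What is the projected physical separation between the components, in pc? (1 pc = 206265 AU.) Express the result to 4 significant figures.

d = 1/p = 1/0.1340″ = 7.4627 pc.
At distance d (pc), an angle of θ arcsec spans θ·d AU: s = 1.93 × 7.4627 = 14.403 AU.
= 14.403 / 206265 = 6.9828 × 10^-5 pc.

6.983 × 10^-5 pc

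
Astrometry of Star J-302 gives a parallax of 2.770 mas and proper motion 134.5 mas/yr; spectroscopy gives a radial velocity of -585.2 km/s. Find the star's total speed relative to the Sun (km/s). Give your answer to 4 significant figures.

d = 1/p = 1/0.002770″ = 361.01 pc.
μ = 134.5 mas/yr = 0.1345 ″/yr.
v_t = 4.740 μ d = 4.740 × 0.1345 × 361.01 = 230.15 km/s.
v = √(v_r² + v_t²) = √((-585.2)² + 230.15²) = √395428 = 628.83 km/s.

628.8 km/s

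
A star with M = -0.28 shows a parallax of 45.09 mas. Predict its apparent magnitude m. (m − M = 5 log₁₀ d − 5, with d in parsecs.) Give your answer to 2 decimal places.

m = 1.45

d = 1/p = 1/0.04509″ = 22.178 pc.
m − M = 5 log₁₀ d − 5 = 5 log₁₀(22.178) − 5 = 6.7296 − 5 = 1.7296.
m = M + (m − M) = -0.28 + 1.7296 = 1.45.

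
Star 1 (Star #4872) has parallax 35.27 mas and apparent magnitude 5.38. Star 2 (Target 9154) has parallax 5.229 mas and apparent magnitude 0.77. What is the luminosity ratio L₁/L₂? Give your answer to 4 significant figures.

L₁/L₂ = 0.0003148

d₁ = 1/p₁ = 1/0.03527″ = 28.353 pc; d₂ = 1/p₂ = 1/0.005229″ = 191.24 pc.
M₁ = m₁ − 5 log₁₀ d₁ + 5 = 5.38 − 7.2630 + 5 = 3.1170.
M₂ = 0.77 − 11.4079 + 5 = -5.6379.
L₁/L₂ = 10^(0.4(M₂ − M₁)) = 10^(0.4 × (-8.7549)) = 10^(-3.50196) = 0.0003148.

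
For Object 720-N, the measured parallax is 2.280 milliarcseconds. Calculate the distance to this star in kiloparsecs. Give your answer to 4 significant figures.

0.4386 kpc

p = 2.280 milliarcseconds = 0.002280 arcsec.
d = 1/p = 1/0.002280 = 438.6 pc.
= 0.4386 kpc.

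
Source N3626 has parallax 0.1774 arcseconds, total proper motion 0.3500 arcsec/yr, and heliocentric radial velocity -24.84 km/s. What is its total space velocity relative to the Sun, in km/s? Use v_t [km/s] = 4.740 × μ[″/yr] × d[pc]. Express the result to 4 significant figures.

d = 1/p = 1/0.1774″ = 5.637 pc.
v_t = 4.740 μ d = 4.740 × 0.3500 × 5.637 = 9.3518 km/s.
v = √(v_r² + v_t²) = √((-24.84)² + 9.3518²) = √704.482 = 26.542 km/s.

26.54 km/s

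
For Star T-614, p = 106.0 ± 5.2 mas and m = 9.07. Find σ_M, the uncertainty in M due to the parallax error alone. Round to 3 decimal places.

σ_M = 0.107 mag

M = m − 5 log₁₀ d + 5 = m + 5 log₁₀ p + 5, so ∂M/∂p = 5/(p ln 10).
σ_M = (5/ln 10) · (σ_p/p) = 2.1715 × 5.2/106.0 = 2.1715 × 0.049057 = 0.10653.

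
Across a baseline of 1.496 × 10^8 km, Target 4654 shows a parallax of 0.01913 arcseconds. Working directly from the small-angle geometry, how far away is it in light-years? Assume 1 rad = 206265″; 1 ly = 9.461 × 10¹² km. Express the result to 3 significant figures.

θ = 0.01913″ = 0.01913/206265 = 9.2745 × 10^-8 rad.
d = B/θ = (1.496 × 10^8) / (9.2745 × 10^-8) = 1.6130 × 10^15 km = (1.6130 × 10^15) / (9.461 × 10^12) ly = 170.49 ly.

170 ly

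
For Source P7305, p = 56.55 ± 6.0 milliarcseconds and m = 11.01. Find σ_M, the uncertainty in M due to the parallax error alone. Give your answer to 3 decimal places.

σ_M = 0.230 mag

M = m − 5 log₁₀ d + 5 = m + 5 log₁₀ p + 5, so ∂M/∂p = 5/(p ln 10).
σ_M = (5/ln 10) · (σ_p/p) = 2.1715 × 6.0/56.55 = 2.1715 × 0.1061 = 0.2304.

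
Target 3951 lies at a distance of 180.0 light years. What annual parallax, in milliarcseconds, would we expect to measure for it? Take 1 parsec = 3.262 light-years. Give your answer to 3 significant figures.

d = 180.0 ly ÷ 3.262 = 55.181 pc.
p = 1/d = 1/55.181 = 0.018122 arcsec.
= 0.018122 × 1000 = 18.122 mas.

18.1 mas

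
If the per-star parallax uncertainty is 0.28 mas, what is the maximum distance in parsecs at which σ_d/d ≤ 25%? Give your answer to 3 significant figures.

σ_d/d = σ_p/p, so the condition is σ_p/p ≤ 0.25, i.e. p ≥ σ_p/0.25.
p_min = 0.28/0.25 = 1.12 mas = 0.00112 arcsec.
d_max = 1/p_min = 1/0.00112 = 892.86 pc.

893 pc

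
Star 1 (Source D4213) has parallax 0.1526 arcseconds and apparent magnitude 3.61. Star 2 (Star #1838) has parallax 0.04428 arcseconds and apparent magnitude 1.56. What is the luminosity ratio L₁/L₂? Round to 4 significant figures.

d₁ = 1/p₁ = 1/0.1526″ = 6.5531 pc; d₂ = 1/p₂ = 1/0.04428″ = 22.584 pc.
M₁ = m₁ − 5 log₁₀ d₁ + 5 = 3.61 − 4.0822 + 5 = 4.5278.
M₂ = 1.56 − 6.7690 + 5 = -0.2090.
L₁/L₂ = 10^(0.4(M₂ − M₁)) = 10^(0.4 × (-4.7368)) = 10^(-1.89472) = 0.012743.

L₁/L₂ = 0.01274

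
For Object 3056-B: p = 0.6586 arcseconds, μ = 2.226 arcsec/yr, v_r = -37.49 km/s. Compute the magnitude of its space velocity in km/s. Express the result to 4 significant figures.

d = 1/p = 1/0.6586″ = 1.5184 pc.
v_t = 4.740 μ d = 4.740 × 2.226 × 1.5184 = 16.021 km/s.
v = √(v_r² + v_t²) = √((-37.49)² + 16.021²) = √1662.17 = 40.77 km/s.

40.77 km/s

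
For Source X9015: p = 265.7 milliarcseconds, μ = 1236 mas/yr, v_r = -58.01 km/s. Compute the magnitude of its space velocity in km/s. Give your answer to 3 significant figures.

62.1 km/s

d = 1/p = 1/0.2657″ = 3.7636 pc.
μ = 1236 mas/yr = 1.236 ″/yr.
v_t = 4.740 μ d = 4.740 × 1.236 × 3.7636 = 22.05 km/s.
v = √(v_r² + v_t²) = √((-58.01)² + 22.05²) = √3851.36 = 62.059 km/s.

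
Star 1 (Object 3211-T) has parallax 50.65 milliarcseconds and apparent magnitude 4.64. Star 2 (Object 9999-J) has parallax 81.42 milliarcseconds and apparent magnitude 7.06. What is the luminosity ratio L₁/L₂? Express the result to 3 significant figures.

L₁/L₂ = 24.0

d₁ = 1/p₁ = 1/0.05065″ = 19.743 pc; d₂ = 1/p₂ = 1/0.08142″ = 12.282 pc.
M₁ = m₁ − 5 log₁₀ d₁ + 5 = 4.64 − 6.4771 + 5 = 3.1629.
M₂ = 7.06 − 5.4463 + 5 = 6.6137.
L₁/L₂ = 10^(0.4(M₂ − M₁)) = 10^(0.4 × 3.4508) = 10^1.38032 = 24.006.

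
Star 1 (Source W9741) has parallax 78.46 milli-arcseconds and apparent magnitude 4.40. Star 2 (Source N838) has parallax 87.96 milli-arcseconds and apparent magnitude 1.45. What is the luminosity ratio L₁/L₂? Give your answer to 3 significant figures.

d₁ = 1/p₁ = 1/0.07846″ = 12.745 pc; d₂ = 1/p₂ = 1/0.08796″ = 11.369 pc.
M₁ = m₁ − 5 log₁₀ d₁ + 5 = 4.40 − 5.5267 + 5 = 3.8733.
M₂ = 1.45 − 5.2786 + 5 = 1.1714.
L₁/L₂ = 10^(0.4(M₂ − M₁)) = 10^(0.4 × (-2.7019)) = 10^(-1.08076) = 0.083031.

L₁/L₂ = 0.0830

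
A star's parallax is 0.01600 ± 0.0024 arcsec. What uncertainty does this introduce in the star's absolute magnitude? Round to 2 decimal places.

M = m − 5 log₁₀ d + 5 = m + 5 log₁₀ p + 5, so ∂M/∂p = 5/(p ln 10).
σ_M = (5/ln 10) · (σ_p/p) = 2.1715 × 0.0024/0.01600 = 2.1715 × 0.15 = 0.32573.

σ_M = 0.33 mag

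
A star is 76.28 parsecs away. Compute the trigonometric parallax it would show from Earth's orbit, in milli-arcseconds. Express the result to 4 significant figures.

p = 1/d = 1/76.28 = 0.01311 arcsec.
= 0.01311 × 1000 = 13.11 mas.

13.11 mas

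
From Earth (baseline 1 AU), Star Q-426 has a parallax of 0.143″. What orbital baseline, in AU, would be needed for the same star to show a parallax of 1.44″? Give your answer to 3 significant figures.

Parallax scales linearly with baseline: p ∝ B, so B = p_target / p_Earth × 1 AU.
B = 1.44 / 0.143 = 10.07 AU.

10.1 AU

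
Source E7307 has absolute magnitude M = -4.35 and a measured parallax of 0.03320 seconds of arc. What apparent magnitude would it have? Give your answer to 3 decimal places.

d = 1/p = 1/0.03320″ = 30.12 pc.
m − M = 5 log₁₀ d − 5 = 5 log₁₀(30.12) − 5 = 7.3943 − 5 = 2.3943.
m = M + (m − M) = -4.35 + 2.3943 = -1.956.

m = -1.956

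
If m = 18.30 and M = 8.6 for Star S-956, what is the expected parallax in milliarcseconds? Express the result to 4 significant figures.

1.148 mas

m − M = 18.30 − 8.6 = 9.70.
d = 10^((m−M)/5 + 1) = 10^2.940 = 870.96 pc.
p = 1/d = 1/870.96 = 0.0011482 arcsec = 1.1482 mas.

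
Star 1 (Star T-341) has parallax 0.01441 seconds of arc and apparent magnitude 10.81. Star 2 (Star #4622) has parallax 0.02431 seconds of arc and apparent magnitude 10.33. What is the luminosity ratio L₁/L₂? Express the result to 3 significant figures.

L₁/L₂ = 1.83

d₁ = 1/p₁ = 1/0.01441″ = 69.396 pc; d₂ = 1/p₂ = 1/0.02431″ = 41.135 pc.
M₁ = m₁ − 5 log₁₀ d₁ + 5 = 10.81 − 9.2067 + 5 = 6.6033.
M₂ = 10.33 − 8.0711 + 5 = 7.2589.
L₁/L₂ = 10^(0.4(M₂ − M₁)) = 10^(0.4 × 0.6556) = 10^0.26224 = 1.8291.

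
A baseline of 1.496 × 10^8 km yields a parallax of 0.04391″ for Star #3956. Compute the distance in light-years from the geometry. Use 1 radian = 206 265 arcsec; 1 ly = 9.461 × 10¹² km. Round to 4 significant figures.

74.28 ly

θ = 0.04391″ = 0.04391/206265 = 2.1288 × 10^-7 rad.
d = B/θ = (1.496 × 10^8) / (2.1288 × 10^-7) = 7.0274 × 10^14 km = (7.0274 × 10^14) / (9.461 × 10^12) ly = 74.278 ly.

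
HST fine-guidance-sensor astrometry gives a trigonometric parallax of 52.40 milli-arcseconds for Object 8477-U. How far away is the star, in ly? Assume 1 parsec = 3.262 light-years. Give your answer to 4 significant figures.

62.25 ly

p = 52.40 milli-arcseconds = 0.05240 arcsec.
d = 1/p = 1/0.05240 = 19.084 pc.
In light-years: 19.084 × 3.262 = 62.252 ly.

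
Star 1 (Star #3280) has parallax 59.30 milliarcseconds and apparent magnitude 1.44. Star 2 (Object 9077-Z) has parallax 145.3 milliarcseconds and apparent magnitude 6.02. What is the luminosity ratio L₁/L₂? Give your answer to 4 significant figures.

d₁ = 1/p₁ = 1/0.05930″ = 16.863 pc; d₂ = 1/p₂ = 1/0.1453″ = 6.8823 pc.
M₁ = m₁ − 5 log₁₀ d₁ + 5 = 1.44 − 6.1347 + 5 = 0.3053.
M₂ = 6.02 − 4.1887 + 5 = 6.8313.
L₁/L₂ = 10^(0.4(M₂ − M₁)) = 10^(0.4 × 6.5260) = 10^2.61040 = 407.76.

L₁/L₂ = 407.8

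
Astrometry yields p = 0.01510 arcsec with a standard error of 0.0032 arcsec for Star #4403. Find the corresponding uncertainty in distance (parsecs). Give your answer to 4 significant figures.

14.03 pc

d = 1/p, so σ_d = σ_p / p².
σ_d = 0.00320 / (0.01510)² = 0.00320 / 0.00022801 = 14.034 pc.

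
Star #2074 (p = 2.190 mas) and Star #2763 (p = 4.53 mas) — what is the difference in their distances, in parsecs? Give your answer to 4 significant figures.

235.9 pc

d_A = 1/0.002190″ = 456.62 pc; d_B = 1/0.004530″ = 220.75 pc.
|d_B − d_A| = |220.75 − 456.62| = 235.87 pc.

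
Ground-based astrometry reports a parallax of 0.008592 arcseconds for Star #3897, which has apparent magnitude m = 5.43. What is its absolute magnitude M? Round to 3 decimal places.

M = 0.100

d = 1/p = 1/0.008592″ = 116.39 pc.
m − M = 5 log₁₀(116.39) − 5 = 10.3296 − 5 = 5.3296.
M = m − (m − M) = 5.43 − 5.3296 = 0.100.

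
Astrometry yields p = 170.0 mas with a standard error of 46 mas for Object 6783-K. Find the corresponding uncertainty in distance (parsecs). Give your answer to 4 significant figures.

1.592 pc

d = 1/p, so σ_d = σ_p / p².
σ_d = 0.0460 / (0.1700)² = 0.0460 / 0.0289 = 1.5917 pc.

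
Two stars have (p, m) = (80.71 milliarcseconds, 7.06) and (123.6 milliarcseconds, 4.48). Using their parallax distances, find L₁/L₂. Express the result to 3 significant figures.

L₁/L₂ = 0.218

d₁ = 1/p₁ = 1/0.08071″ = 12.39 pc; d₂ = 1/p₂ = 1/0.1236″ = 8.0906 pc.
M₁ = m₁ − 5 log₁₀ d₁ + 5 = 7.06 − 5.4654 + 5 = 6.5946.
M₂ = 4.48 − 4.5399 + 5 = 4.9401.
L₁/L₂ = 10^(0.4(M₂ − M₁)) = 10^(0.4 × (-1.6545)) = 10^(-0.66180) = 0.21787.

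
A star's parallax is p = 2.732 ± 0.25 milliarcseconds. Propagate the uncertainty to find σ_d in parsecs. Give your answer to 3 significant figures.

33.5 pc

d = 1/p, so σ_d = σ_p / p².
σ_d = 0.000250 / (0.002732)² = 0.000250 / 0.0000074638 = 33.495 pc.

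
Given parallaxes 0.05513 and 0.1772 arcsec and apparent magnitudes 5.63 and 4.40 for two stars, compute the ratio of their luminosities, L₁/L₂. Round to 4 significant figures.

L₁/L₂ = 3.328

d₁ = 1/p₁ = 1/0.05513″ = 18.139 pc; d₂ = 1/p₂ = 1/0.1772″ = 5.6433 pc.
M₁ = m₁ − 5 log₁₀ d₁ + 5 = 5.63 − 6.2931 + 5 = 4.3369.
M₂ = 4.40 − 3.7577 + 5 = 5.6423.
L₁/L₂ = 10^(0.4(M₂ − M₁)) = 10^(0.4 × 1.3054) = 10^0.52216 = 3.3278.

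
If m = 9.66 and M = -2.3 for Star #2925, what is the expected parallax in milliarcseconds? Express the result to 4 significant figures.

m − M = 9.66 − (-2.3) = 11.96.
d = 10^((m−M)/5 + 1) = 10^3.392 = 2466 pc.
p = 1/d = 1/2466 = 0.00040552 arcsec = 0.40552 mas.

0.4055 mas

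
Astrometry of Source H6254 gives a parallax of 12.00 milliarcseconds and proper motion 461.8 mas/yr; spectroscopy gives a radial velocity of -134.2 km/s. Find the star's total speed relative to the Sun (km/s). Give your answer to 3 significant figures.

226 km/s

d = 1/p = 1/0.01200″ = 83.333 pc.
μ = 461.8 mas/yr = 0.4618 ″/yr.
v_t = 4.740 μ d = 4.740 × 0.4618 × 83.333 = 182.41 km/s.
v = √(v_r² + v_t²) = √((-134.2)² + 182.41²) = √51283 = 226.46 km/s.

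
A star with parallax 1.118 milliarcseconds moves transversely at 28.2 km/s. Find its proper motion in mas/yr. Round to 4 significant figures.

d = 1/p = 1/0.001118″ = 894.45 pc.
μ = v_t / (4.74 d) = 28.2 / (4.74 × 894.45) = 28.2 / 4239.7 = 0.0066514 ″/yr = 6.6514 mas/yr.

6.651 mas/yr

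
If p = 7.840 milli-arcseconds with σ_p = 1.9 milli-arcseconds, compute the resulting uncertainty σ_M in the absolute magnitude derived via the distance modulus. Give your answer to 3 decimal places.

M = m − 5 log₁₀ d + 5 = m + 5 log₁₀ p + 5, so ∂M/∂p = 5/(p ln 10).
σ_M = (5/ln 10) · (σ_p/p) = 2.1715 × 1.9/7.840 = 2.1715 × 0.24235 = 0.52626.

σ_M = 0.526 mag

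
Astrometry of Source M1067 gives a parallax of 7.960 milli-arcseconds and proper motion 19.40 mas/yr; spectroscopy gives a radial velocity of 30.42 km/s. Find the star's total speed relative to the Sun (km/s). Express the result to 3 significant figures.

d = 1/p = 1/0.007960″ = 125.63 pc.
μ = 19.40 mas/yr = 0.01940 ″/yr.
v_t = 4.740 μ d = 4.740 × 0.01940 × 125.63 = 11.552 km/s.
v = √(v_r² + v_t²) = √(30.42² + 11.552²) = √1058.83 = 32.54 km/s.

32.5 km/s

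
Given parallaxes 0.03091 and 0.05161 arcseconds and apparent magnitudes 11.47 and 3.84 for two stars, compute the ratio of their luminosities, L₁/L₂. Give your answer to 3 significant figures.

L₁/L₂ = 0.00247

d₁ = 1/p₁ = 1/0.03091″ = 32.352 pc; d₂ = 1/p₂ = 1/0.05161″ = 19.376 pc.
M₁ = m₁ − 5 log₁₀ d₁ + 5 = 11.47 − 7.5495 + 5 = 8.9205.
M₂ = 3.84 − 6.4363 + 5 = 2.4037.
L₁/L₂ = 10^(0.4(M₂ − M₁)) = 10^(0.4 × (-6.5168)) = 10^(-2.60672) = 0.0024733.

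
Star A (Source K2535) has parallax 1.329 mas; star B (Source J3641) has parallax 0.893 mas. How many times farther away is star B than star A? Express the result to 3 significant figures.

1.49

Since d = 1/p, d_B/d_A = p_A/p_B.
= 1.329 / 0.893 = 1.4882.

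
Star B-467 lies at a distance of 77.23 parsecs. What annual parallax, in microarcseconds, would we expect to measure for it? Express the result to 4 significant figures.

p = 1/d = 1/77.23 = 0.012948 arcsec.
= 0.012948 × 10⁶ = 12948 μas.

12950 μas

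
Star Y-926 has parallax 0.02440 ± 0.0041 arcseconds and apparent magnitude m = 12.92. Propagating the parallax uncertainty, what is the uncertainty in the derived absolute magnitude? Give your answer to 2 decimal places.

M = m − 5 log₁₀ d + 5 = m + 5 log₁₀ p + 5, so ∂M/∂p = 5/(p ln 10).
σ_M = (5/ln 10) · (σ_p/p) = 2.1715 × 0.0041/0.02440 = 2.1715 × 0.16803 = 0.36488.

σ_M = 0.36 mag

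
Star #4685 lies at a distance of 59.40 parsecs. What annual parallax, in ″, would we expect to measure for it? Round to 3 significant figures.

0.0168 ″

p = 1/d = 1/59.4 = 0.016835 arcsec.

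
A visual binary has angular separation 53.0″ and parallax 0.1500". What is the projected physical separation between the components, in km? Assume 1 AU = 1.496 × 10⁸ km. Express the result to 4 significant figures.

d = 1/p = 1/0.1500″ = 6.6667 pc.
At distance d (pc), an angle of θ arcsec spans θ·d AU: s = 53.0 × 6.6667 = 353.34 AU.
= 353.34 × 1.496 × 10⁸ km = 5.2860 × 10^10 km.

5.286 × 10^10 km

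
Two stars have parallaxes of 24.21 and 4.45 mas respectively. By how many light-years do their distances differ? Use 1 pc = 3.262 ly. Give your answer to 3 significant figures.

598 ly

d_A = 1/0.02421″ = 41.305 pc; d_B = 1/0.004450″ = 224.72 pc.
|d_B − d_A| = |224.72 − 41.305| = 183.42 pc = 183.42 × 3.262 ly = 598.32 ly.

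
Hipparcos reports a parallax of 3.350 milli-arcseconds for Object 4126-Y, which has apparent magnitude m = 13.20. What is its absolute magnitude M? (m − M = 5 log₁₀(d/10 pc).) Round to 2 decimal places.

M = 5.83

d = 1/p = 1/0.003350″ = 298.51 pc.
m − M = 5 log₁₀(298.51) − 5 = 12.3748 − 5 = 7.3748.
M = m − (m − M) = 13.20 − 7.3748 = 5.83.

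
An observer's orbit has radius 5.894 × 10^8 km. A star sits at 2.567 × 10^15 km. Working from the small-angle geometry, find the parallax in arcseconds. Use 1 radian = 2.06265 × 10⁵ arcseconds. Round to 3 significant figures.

θ ≈ B/d = (5.894 × 10^8) / (2.567 × 10^15) = 2.2961 × 10^-7 rad.
In arcseconds: 2.2961 × 10^-7 × 206265 = 0.047361″.

0.0474 arcsec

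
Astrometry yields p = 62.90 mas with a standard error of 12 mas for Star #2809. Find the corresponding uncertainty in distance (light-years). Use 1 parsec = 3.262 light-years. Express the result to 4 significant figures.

d = 1/p, so σ_d = σ_p / p².
σ_d = 0.0120 / (0.06290)² = 0.0120 / 0.0039564 = 3.0331 pc = 3.0331 × 3.262 ly = 9.894 ly.

9.894 ly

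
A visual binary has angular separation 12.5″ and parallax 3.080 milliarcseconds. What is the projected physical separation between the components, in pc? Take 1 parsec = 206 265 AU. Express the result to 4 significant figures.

0.01968 pc

d = 1/p = 1/0.003080″ = 324.68 pc.
At distance d (pc), an angle of θ arcsec spans θ·d AU: s = 12.5 × 324.68 = 4058.5 AU.
= 4058.5 / 206265 = 0.019676 pc.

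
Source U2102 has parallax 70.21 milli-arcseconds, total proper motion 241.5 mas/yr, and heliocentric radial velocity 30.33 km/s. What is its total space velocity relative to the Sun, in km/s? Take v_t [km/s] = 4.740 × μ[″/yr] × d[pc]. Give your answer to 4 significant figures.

d = 1/p = 1/0.07021″ = 14.243 pc.
μ = 241.5 mas/yr = 0.2415 ″/yr.
v_t = 4.740 μ d = 4.740 × 0.2415 × 14.243 = 16.304 km/s.
v = √(v_r² + v_t²) = √(30.33² + 16.304²) = √1185.73 = 34.434 km/s.

34.43 km/s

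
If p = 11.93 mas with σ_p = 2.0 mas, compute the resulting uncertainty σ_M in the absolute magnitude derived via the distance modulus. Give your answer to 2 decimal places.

M = m − 5 log₁₀ d + 5 = m + 5 log₁₀ p + 5, so ∂M/∂p = 5/(p ln 10).
σ_M = (5/ln 10) · (σ_p/p) = 2.1715 × 2.0/11.93 = 2.1715 × 0.16764 = 0.36403.

σ_M = 0.36 mag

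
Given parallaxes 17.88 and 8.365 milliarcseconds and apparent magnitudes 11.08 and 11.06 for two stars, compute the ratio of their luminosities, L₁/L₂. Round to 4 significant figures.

d₁ = 1/p₁ = 1/0.01788″ = 55.928 pc; d₂ = 1/p₂ = 1/0.008365″ = 119.55 pc.
M₁ = m₁ − 5 log₁₀ d₁ + 5 = 11.08 − 8.7381 + 5 = 7.3419.
M₂ = 11.06 − 10.3877 + 5 = 5.6723.
L₁/L₂ = 10^(0.4(M₂ − M₁)) = 10^(0.4 × (-1.6696)) = 10^(-0.66784) = 0.21486.

L₁/L₂ = 0.2149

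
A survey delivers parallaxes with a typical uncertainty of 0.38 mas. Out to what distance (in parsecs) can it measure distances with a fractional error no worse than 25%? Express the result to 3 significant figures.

658 pc

σ_d/d = σ_p/p, so the condition is σ_p/p ≤ 0.25, i.e. p ≥ σ_p/0.25.
p_min = 0.38/0.25 = 1.52 mas = 0.00152 arcsec.
d_max = 1/p_min = 1/0.00152 = 657.89 pc.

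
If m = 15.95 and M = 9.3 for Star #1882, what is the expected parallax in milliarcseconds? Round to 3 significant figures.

m − M = 15.95 − 9.3 = 6.65.
d = 10^((m−M)/5 + 1) = 10^2.330 = 213.8 pc.
p = 1/d = 1/213.8 = 0.0046773 arcsec = 4.6773 mas.

4.68 mas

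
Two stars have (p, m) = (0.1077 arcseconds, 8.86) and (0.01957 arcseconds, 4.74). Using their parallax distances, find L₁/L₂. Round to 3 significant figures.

d₁ = 1/p₁ = 1/0.1077″ = 9.2851 pc; d₂ = 1/p₂ = 1/0.01957″ = 51.099 pc.
M₁ = m₁ − 5 log₁₀ d₁ + 5 = 8.86 − 4.8389 + 5 = 9.0211.
M₂ = 4.74 − 8.5421 + 5 = 1.1979.
L₁/L₂ = 10^(0.4(M₂ − M₁)) = 10^(0.4 × (-7.8232)) = 10^(-3.12928) = 0.00074254.

L₁/L₂ = 0.000743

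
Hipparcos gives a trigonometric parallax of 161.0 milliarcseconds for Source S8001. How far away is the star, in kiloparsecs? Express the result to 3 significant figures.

0.00621 kpc

p = 161.0 milliarcseconds = 0.1610 arcsec.
d = 1/p = 1/0.1610 = 6.2112 pc.
= 0.0062112 kpc.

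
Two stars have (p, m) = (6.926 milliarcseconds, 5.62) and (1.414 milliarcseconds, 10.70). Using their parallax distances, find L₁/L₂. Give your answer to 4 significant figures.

L₁/L₂ = 4.487

d₁ = 1/p₁ = 1/0.006926″ = 144.38 pc; d₂ = 1/p₂ = 1/0.001414″ = 707.21 pc.
M₁ = m₁ − 5 log₁₀ d₁ + 5 = 5.62 − 10.7975 + 5 = -0.1775.
M₂ = 10.70 − 14.2477 + 5 = 1.4523.
L₁/L₂ = 10^(0.4(M₂ − M₁)) = 10^(0.4 × 1.6298) = 10^0.65192 = 4.4866.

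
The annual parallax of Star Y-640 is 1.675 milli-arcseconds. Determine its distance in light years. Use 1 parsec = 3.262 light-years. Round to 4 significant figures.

1947 light years

p = 1.675 milli-arcseconds = 0.001675 arcsec.
d = 1/p = 1/0.001675 = 597.01 pc.
In light-years: 597.01 × 3.262 = 1947.4 ly.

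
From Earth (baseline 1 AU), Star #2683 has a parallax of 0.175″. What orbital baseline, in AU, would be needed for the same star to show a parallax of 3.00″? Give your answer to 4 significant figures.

Parallax scales linearly with baseline: p ∝ B, so B = p_target / p_Earth × 1 AU.
B = 3.00 / 0.175 = 17.143 AU.

17.14 AU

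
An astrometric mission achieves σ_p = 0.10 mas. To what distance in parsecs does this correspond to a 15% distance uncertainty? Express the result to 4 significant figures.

1500 pc

σ_d/d = σ_p/p, so the condition is σ_p/p ≤ 0.15, i.e. p ≥ σ_p/0.15.
p_min = 0.10/0.15 = 0.66667 mas = 0.00066667 arcsec.
d_max = 1/p_min = 1/0.00066667 = 1500 pc.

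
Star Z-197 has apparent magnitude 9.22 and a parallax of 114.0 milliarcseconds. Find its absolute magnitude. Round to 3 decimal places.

M = 9.505

d = 1/p = 1/0.1140″ = 8.7719 pc.
m − M = 5 log₁₀(8.7719) − 5 = 4.7155 − 5 = -0.2845.
M = m − (m − M) = 9.22 − (-0.2845) = 9.505.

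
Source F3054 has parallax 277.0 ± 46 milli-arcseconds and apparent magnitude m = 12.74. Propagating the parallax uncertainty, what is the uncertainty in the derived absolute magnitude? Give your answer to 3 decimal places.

M = m − 5 log₁₀ d + 5 = m + 5 log₁₀ p + 5, so ∂M/∂p = 5/(p ln 10).
σ_M = (5/ln 10) · (σ_p/p) = 2.1715 × 46/277.0 = 2.1715 × 0.16606 = 0.3606.

σ_M = 0.361 mag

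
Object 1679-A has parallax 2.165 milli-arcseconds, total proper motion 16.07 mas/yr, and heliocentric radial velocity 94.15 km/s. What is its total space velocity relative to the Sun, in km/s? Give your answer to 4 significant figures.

100.5 km/s

d = 1/p = 1/0.002165″ = 461.89 pc.
μ = 16.07 mas/yr = 0.01607 ″/yr.
v_t = 4.740 μ d = 4.740 × 0.01607 × 461.89 = 35.183 km/s.
v = √(v_r² + v_t²) = √(94.15² + 35.183²) = √10102.1 = 100.51 km/s.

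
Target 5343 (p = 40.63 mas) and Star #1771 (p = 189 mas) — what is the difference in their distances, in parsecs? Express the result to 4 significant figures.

d_A = 1/0.04063″ = 24.612 pc; d_B = 1/0.1890″ = 5.291 pc.
|d_B − d_A| = |5.291 − 24.612| = 19.321 pc.

19.32 pc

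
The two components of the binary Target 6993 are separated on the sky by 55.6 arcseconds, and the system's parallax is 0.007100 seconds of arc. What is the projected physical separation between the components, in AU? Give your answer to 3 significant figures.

d = 1/p = 1/0.007100″ = 140.85 pc.
At distance d (pc), an angle of θ arcsec spans θ·d AU: s = 55.6 × 140.85 = 7831.3 AU.

7830 AU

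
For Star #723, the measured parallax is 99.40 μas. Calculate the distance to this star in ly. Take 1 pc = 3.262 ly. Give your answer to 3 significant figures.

p = 99.40 μas = 0.00009940 arcsec.
d = 1/p = 1/0.00009940 = 10060 pc.
In light-years: 10060 × 3.262 = 32816 ly.

32800 ly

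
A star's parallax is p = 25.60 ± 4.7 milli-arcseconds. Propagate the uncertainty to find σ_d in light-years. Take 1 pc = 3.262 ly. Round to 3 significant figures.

d = 1/p, so σ_d = σ_p / p².
σ_d = 0.00470 / (0.02560)² = 0.00470 / 0.00065536 = 7.1716 pc = 7.1716 × 3.262 ly = 23.394 ly.

23.4 ly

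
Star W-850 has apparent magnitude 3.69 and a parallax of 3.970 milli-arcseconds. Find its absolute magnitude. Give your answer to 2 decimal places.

d = 1/p = 1/0.003970″ = 251.89 pc.
m − M = 5 log₁₀(251.89) − 5 = 12.0061 − 5 = 7.0061.
M = m − (m − M) = 3.69 − 7.0061 = -3.32.

M = -3.32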